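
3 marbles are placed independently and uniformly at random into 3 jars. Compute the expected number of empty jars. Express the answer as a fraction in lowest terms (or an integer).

8/9

Let Xⱼ=1 if jar j is empty. P(Xⱼ=1) = ((3-1)/3)^3 = 8/27.
By linearity, E[#empty] = 3·8/27 = 8/9.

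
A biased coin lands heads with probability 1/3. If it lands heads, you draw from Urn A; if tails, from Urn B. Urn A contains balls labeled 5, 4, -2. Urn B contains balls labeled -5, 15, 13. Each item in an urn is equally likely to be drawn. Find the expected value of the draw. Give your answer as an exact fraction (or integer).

E[X | Urn A] = (5 + 4 − 2)/3 = 7/3
E[X | Urn B] = (-5 + 15 + 13)/3 = 23/3
E[X] = (1/3)·7/3 + (2/3)·23/3 = 53/9

53/9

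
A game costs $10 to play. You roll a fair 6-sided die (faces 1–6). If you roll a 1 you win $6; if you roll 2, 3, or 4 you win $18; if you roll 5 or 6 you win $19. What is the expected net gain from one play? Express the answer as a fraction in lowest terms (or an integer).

E[payout] = (1/6)·6 + (1/2)·18 + (1/3)·19 = 49/3
Expected profit = 49/3 − 10 = 19/3

19/3 dollars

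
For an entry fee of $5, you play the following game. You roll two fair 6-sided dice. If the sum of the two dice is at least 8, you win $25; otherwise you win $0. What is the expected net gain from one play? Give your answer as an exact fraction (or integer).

E[payout] = (7/12)·0 + (5/12)·25 = 125/12
Expected profit = 125/12 − 5 = 65/12

65/12 dollars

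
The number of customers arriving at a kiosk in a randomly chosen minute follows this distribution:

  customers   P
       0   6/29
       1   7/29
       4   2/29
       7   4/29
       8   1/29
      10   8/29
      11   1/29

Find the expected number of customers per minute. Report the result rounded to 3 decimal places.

E[X] = (6/29)·0 + (7/29)·1 + (2/29)·4 + (4/29)·7 + (1/29)·8 + (8/29)·10 + (1/29)·11
     = 142/29 ≈ 4.897

4.897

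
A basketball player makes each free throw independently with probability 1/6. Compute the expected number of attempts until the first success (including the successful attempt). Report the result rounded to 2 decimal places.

6.00

For a geometric distribution, E[trials] = 1/p = 1/(1/6) = 6.
≈ 6.00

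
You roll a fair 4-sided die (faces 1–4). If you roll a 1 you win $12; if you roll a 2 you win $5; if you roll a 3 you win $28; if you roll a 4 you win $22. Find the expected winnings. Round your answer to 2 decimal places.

E[payout] = (1/4)·5 + (1/4)·12 + (1/4)·22 + (1/4)·28 = 67/4
≈ $16.75

$16.75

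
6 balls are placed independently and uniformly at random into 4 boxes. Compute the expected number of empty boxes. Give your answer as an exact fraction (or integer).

Let Xⱼ=1 if box j is empty. P(Xⱼ=1) = ((4-1)/4)^6 = 729/4096.
By linearity, E[#empty] = 4·729/4096 = 729/1024.

729/1024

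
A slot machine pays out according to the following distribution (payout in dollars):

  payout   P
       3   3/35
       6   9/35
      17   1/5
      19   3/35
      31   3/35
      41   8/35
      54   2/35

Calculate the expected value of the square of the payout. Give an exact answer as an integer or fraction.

E[X²] = (3/35)·9 + (9/35)·36 + (1/5)·289 + (3/35)·361 + (3/35)·961 + (8/35)·1681 + (2/35)·2916
     = 732

732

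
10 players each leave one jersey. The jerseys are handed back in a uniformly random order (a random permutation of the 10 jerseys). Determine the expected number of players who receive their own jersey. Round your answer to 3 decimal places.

1.000

Let Xᵢ = 1 if person i gets their own jersey. For each i, P(Xᵢ=1) = 1/10.
By linearity of expectation, E[X₁+…+X_10] = 10·(1/10) = 1.
≈ 1.000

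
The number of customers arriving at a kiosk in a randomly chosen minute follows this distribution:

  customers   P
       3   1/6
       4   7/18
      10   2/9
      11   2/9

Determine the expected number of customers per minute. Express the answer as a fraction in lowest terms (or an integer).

E[X] = (1/6)·3 + (7/18)·4 + (2/9)·10 + (2/9)·11
     = 121/18

121/18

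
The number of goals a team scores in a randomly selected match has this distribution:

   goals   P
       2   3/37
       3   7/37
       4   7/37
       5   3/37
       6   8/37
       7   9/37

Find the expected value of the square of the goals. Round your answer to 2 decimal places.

E[X²] = (3/37)·4 + (7/37)·9 + (7/37)·16 + (3/37)·25 + (8/37)·36 + (9/37)·49
     = 991/37 ≈ 26.78

26.78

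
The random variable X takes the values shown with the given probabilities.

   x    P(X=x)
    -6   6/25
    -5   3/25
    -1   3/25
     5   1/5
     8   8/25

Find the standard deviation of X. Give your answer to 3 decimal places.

E[X] = 7/5, E[X²] = 931/25
Var(X) = E[X²] − (E[X])² = 931/25 − 49/25 = 882/25
SD(X) = √(882/25) ≈ 5.940

5.940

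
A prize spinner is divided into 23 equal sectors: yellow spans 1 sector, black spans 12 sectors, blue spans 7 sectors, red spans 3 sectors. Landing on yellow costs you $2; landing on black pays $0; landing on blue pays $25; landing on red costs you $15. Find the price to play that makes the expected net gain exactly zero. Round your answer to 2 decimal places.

$5.57

E[payout] = (1/23)·(-2) + (12/23)·0 + (7/23)·25 + (3/23)·(-15) = 128/23
Fair fee = E[payout] = 128/23 ≈ $5.57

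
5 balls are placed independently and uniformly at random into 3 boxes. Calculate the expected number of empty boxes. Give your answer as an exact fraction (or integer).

32/81

Let Xⱼ=1 if box j is empty. P(Xⱼ=1) = ((3-1)/3)^5 = 32/243.
By linearity, E[#empty] = 3·32/243 = 32/81.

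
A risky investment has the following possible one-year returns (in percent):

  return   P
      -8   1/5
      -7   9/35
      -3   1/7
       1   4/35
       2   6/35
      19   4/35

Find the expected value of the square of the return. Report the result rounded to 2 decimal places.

E[X²] = (1/5)·64 + (9/35)·49 + (1/7)·9 + (4/35)·1 + (6/35)·4 + (4/35)·361
     = 2406/35 ≈ 68.74

68.74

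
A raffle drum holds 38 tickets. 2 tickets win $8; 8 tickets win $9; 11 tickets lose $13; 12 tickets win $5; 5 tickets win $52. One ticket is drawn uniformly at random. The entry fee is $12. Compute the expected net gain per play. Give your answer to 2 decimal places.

-$5.03

E[payout] = (2/38)·8 + (8/38)·9 + (11/38)·(-13) + (12/38)·5 + (5/38)·52 = 265/38
Expected profit = 265/38 − 12 = -191/38 ≈ -$5.03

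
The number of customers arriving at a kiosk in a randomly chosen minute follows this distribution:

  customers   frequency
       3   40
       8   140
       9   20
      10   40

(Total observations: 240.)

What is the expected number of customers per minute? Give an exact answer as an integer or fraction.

91/12

Total = 240, so P(customers=3) = 40/240, etc.
E[X] = (1/6)·3 + (7/12)·8 + (1/12)·9 + (1/6)·10
     = 91/12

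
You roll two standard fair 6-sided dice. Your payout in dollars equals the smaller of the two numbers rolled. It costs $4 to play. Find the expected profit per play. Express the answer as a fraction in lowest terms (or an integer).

-53/36 dollars

Distribution of the smaller of the two numbers rolled: 1 w.p. 11/36, 2 w.p. 1/4, 3 w.p. 7/36, 4 w.p. 5/36, 5 w.p. 1/12, 6 w.p. 1/36
E[payout] = (11/36)·1 + (1/4)·2 + (7/36)·3 + (5/36)·4 + (1/12)·5 + (1/36)·6 = 91/36
Expected profit = 91/36 − 4 = -53/36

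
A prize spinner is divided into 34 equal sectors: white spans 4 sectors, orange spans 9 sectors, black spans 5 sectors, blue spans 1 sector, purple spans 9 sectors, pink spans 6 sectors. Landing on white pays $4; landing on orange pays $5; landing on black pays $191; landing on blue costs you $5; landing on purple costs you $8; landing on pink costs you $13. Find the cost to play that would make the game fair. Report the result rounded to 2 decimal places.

$25.32

E[payout] = (4/34)·4 + (9/34)·5 + (5/34)·191 + (1/34)·(-5) + (9/34)·(-8) + (6/34)·(-13) = 861/34
Fair fee = E[payout] = 861/34 ≈ $25.32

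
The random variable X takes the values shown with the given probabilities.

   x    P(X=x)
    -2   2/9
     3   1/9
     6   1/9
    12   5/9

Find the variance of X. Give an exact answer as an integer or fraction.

E[X] = (2/9)·(-2) + (1/9)·3 + (1/9)·6 + (5/9)·12 = 65/9
E[X²] = (2/9)·4 + (1/9)·9 + (1/9)·36 + (5/9)·144 = 773/9
Var(X) = 773/9 − (65/9)² = 2732/81

2732/81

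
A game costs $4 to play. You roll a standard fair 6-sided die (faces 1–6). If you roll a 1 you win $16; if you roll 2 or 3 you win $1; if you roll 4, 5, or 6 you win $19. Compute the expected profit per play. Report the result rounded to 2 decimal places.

E[payout] = (1/3)·1 + (1/6)·16 + (1/2)·19 = 25/2
Expected profit = 25/2 − 4 = 17/2 ≈ $8.50

$8.50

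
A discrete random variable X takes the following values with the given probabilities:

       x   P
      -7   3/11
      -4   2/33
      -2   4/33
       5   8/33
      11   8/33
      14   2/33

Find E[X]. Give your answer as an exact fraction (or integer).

7/3

E[X] = (3/11)·(-7) + (2/33)·(-4) + (4/33)·(-2) + (8/33)·5 + (8/33)·11 + (2/33)·14
     = 7/3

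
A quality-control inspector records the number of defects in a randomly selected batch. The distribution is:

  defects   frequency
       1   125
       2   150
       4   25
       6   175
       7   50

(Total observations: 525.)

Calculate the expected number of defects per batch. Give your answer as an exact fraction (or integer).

11/3

Total = 525, so P(defects=1) = 125/525, etc.
E[X] = (5/21)·1 + (2/7)·2 + (1/21)·4 + (1/3)·6 + (2/21)·7
     = 11/3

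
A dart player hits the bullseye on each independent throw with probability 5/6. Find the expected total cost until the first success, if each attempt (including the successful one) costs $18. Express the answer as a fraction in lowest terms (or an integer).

108/5 dollars

E[#attempts] = 1/p = 6/5; E[cost] = 18·6/5 = 108/5.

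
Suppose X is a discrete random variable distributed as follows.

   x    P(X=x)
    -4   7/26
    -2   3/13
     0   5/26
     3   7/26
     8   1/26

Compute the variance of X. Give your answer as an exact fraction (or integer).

6717/676

E[X] = (7/26)·(-4) + (3/13)·(-2) + (5/26)·0 + (7/26)·3 + (1/26)·8 = -11/26
E[X²] = (7/26)·16 + (3/13)·4 + (5/26)·0 + (7/26)·9 + (1/26)·64 = 263/26
Var(X) = 263/26 − (-11/26)² = 6717/676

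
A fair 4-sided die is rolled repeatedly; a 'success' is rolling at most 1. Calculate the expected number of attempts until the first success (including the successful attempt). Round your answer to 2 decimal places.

4.00

For a geometric distribution, E[trials] = 1/p = 1/(1/4) = 4.
≈ 4.00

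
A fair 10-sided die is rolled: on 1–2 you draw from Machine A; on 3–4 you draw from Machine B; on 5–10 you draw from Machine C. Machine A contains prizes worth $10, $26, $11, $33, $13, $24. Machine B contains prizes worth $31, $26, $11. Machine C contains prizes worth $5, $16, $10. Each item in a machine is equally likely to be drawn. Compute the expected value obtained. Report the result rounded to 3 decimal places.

E[X | Machine A] = (10 + 26 + 11 + 33 + 13 + 24)/6 = 39/2
E[X | Machine B] = (31 + 26 + 11)/3 = 68/3
E[X | Machine C] = (5 + 16 + 10)/3 = 31/3
E[X] = (1/5)·39/2 + (1/5)·68/3 + (3/5)·31/3 = 439/30 ≈ 14.633

$14.633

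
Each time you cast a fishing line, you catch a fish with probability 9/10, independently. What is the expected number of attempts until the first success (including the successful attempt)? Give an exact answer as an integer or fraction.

10/9

For a geometric distribution, E[trials] = 1/p = 1/(9/10) = 10/9.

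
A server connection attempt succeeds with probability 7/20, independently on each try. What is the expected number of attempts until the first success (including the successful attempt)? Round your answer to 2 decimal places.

2.86

For a geometric distribution, E[trials] = 1/p = 1/(7/20) = 20/7.
≈ 2.86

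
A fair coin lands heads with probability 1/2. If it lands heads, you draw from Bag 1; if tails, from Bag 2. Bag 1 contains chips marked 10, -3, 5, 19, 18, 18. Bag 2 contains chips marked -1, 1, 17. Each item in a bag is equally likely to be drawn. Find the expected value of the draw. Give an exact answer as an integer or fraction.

101/12

E[X | Bag 1] = (10 − 3 + 5 + 19 + 18 + 18)/6 = 67/6
E[X | Bag 2] = (-1 + 1 + 17)/3 = 17/3
E[X] = (1/2)·67/6 + (1/2)·17/3 = 101/12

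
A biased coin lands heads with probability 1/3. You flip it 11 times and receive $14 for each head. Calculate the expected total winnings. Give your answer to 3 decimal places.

$51.333

E[#heads] = 11·1/3 = 11/3 (linearity over flips).
E[winnings] = 14·11/3 = 154/3.
≈ 51.333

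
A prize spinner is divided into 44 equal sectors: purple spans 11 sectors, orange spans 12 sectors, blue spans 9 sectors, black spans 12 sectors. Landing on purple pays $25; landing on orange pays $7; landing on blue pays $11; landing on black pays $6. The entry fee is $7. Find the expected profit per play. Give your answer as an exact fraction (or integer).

111/22 dollars

E[payout] = (11/44)·25 + (12/44)·7 + (9/44)·11 + (12/44)·6 = 265/22
Expected profit = 265/22 − 7 = 111/22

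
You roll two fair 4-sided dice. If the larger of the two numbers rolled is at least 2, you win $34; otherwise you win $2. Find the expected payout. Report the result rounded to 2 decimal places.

$32.00

E[payout] = (1/16)·2 + (15/16)·34 = 32
≈ $32.00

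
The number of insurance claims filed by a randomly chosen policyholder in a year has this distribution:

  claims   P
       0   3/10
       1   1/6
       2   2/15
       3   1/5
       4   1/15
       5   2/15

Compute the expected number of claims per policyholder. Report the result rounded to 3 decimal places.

1.967

E[X] = (3/10)·0 + (1/6)·1 + (2/15)·2 + (1/5)·3 + (1/15)·4 + (2/15)·5
     = 59/30 ≈ 1.967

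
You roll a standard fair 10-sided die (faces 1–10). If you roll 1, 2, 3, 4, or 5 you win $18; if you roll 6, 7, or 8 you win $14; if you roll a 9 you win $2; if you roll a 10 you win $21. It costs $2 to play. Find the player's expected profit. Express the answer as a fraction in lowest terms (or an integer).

E[payout] = (1/10)·2 + (3/10)·14 + (1/2)·18 + (1/10)·21 = 31/2
Expected profit = 31/2 − 2 = 27/2

27/2 dollars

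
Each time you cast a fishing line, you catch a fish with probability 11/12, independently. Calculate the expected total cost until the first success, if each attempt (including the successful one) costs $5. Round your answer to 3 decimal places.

$5.455

E[#attempts] = 1/p = 12/11; E[cost] = 5·12/11 = 60/11.
≈ 5.455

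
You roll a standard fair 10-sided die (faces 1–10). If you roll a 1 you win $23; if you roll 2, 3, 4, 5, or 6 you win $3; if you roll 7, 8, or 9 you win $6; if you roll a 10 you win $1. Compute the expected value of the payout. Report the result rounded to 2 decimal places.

E[payout] = (1/10)·1 + (1/2)·3 + (3/10)·6 + (1/10)·23 = 57/10
≈ $5.70

$5.70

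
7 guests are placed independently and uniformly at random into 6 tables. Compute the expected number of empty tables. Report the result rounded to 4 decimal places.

1.6745

Let Xⱼ=1 if table j is empty. P(Xⱼ=1) = ((6-1)/6)^7 = 78125/279936.
By linearity, E[#empty] = 6·78125/279936 = 78125/46656.
≈ 1.6745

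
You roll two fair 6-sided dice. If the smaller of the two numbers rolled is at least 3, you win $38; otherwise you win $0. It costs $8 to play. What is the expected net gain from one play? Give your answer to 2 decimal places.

$8.89

E[payout] = (5/9)·0 + (4/9)·38 = 152/9
Expected profit = 152/9 − 8 = 80/9 ≈ $8.89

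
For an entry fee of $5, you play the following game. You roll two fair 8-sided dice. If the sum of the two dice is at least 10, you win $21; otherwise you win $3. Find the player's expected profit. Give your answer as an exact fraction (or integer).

E[payout] = (9/16)·3 + (7/16)·21 = 87/8
Expected profit = 87/8 − 5 = 47/8

47/8 dollars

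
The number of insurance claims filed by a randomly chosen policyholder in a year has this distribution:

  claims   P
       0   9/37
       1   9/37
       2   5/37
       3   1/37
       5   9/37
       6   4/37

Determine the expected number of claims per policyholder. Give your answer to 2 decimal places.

E[X] = (9/37)·0 + (9/37)·1 + (5/37)·2 + (1/37)·3 + (9/37)·5 + (4/37)·6
     = 91/37 ≈ 2.46

2.46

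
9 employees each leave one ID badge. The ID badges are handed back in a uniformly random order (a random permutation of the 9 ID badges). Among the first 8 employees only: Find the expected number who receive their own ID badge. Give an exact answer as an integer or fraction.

8/9

Let Xᵢ = 1 if person i gets their own ID badge. For each i, P(Xᵢ=1) = 1/9.
By linearity of expectation, E[X₁+…+X_8] = 8·(1/9) = 8/9.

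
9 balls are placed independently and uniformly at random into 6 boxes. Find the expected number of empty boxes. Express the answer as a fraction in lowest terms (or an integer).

Let Xⱼ=1 if box j is empty. P(Xⱼ=1) = ((6-1)/6)^9 = 1953125/10077696.
By linearity, E[#empty] = 6·1953125/10077696 = 1953125/1679616.

1953125/1679616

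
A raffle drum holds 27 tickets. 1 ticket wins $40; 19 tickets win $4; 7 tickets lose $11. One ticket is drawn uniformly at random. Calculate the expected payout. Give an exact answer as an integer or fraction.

13/9 dollars

E[payout] = (1/27)·40 + (19/27)·4 + (7/27)·(-11) = 13/9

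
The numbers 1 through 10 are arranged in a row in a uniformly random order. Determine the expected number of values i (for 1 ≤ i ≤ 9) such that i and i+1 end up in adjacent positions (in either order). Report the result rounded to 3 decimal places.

For each i ∈ {1,…,9}, let Xᵢ = 1 if i and i+1 are adjacent. P(Xᵢ=1) = 2·(10−1)!/10! = 2/10.
By linearity, E[ΣXᵢ] = (9)·(2/10) = 9/5.
≈ 1.800

1.800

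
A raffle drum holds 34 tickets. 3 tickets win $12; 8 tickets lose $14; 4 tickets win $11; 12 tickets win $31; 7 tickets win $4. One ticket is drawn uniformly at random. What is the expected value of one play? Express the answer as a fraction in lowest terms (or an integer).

E[payout] = (3/34)·12 + (8/34)·(-14) + (4/34)·11 + (12/34)·31 + (7/34)·4 = 184/17

184/17 dollars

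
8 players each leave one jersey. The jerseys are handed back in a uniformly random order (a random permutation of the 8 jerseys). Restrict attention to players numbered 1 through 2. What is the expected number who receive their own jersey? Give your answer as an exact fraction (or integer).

1/4

Let Xᵢ = 1 if person i gets their own jersey. For each i, P(Xᵢ=1) = 1/8.
By linearity of expectation, E[X₁+…+X_2] = 2·(1/8) = 1/4.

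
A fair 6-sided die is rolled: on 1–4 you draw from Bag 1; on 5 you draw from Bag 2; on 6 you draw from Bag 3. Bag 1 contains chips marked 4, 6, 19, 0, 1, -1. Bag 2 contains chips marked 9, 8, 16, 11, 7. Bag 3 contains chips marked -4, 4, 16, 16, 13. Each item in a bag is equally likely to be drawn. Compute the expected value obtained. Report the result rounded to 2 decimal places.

E[X | Bag 1] = (4 + 6 + 19 + 0 + 1 − 1)/6 = 29/6
E[X | Bag 2] = (9 + 8 + 16 + 11 + 7)/5 = 51/5
E[X | Bag 3] = (-4 + 4 + 16 + 16 + 13)/5 = 9
E[X] = (2/3)·29/6 + (1/6)·51/5 + (1/6)·9 = 289/45 ≈ 6.42

6.42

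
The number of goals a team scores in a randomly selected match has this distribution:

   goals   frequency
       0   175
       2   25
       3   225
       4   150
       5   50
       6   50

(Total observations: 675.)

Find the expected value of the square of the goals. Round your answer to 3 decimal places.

11.222

Total = 675, so P(goals=0) = 175/675, etc.
E[X²] = (7/27)·0 + (1/27)·4 + (1/3)·9 + (2/9)·16 + (2/27)·25 + (2/27)·36
     = 101/9 ≈ 11.222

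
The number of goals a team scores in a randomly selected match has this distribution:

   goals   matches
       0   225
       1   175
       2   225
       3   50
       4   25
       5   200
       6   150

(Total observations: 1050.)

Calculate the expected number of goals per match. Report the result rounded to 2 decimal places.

2.64

Total = 1050, so P(goals=0) = 225/1050, etc.
E[X] = (3/14)·0 + (1/6)·1 + (3/14)·2 + (1/21)·3 + (1/42)·4 + (4/21)·5 + (1/7)·6
     = 37/14 ≈ 2.64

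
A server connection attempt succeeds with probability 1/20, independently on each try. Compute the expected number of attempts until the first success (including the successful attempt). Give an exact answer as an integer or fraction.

For a geometric distribution, E[trials] = 1/p = 1/(1/20) = 20.

20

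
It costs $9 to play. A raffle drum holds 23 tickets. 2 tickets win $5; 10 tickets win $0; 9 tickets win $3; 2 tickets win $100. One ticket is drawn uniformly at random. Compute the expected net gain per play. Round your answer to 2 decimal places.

$1.30

E[payout] = (2/23)·5 + (10/23)·0 + (9/23)·3 + (2/23)·100 = 237/23
Expected profit = 237/23 − 9 = 30/23 ≈ $1.30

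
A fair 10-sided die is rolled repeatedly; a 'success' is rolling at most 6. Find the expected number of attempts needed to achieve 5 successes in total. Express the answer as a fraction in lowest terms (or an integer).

25/3

By linearity (sum of 5 independent geometric waits), E[trials] = 5/p = 5/(3/5) = 25/3.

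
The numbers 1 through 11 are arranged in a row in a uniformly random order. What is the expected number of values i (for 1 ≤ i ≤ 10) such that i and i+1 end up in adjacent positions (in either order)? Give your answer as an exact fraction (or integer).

20/11

For each i ∈ {1,…,10}, let Xᵢ = 1 if i and i+1 are adjacent. P(Xᵢ=1) = 2·(11−1)!/11! = 2/11.
By linearity, E[ΣXᵢ] = (10)·(2/11) = 20/11.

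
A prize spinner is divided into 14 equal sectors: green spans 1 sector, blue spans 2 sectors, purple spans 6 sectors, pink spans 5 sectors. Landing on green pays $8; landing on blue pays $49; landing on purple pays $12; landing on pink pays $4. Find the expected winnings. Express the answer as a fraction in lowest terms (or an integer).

E[payout] = (1/14)·8 + (2/14)·49 + (6/14)·12 + (5/14)·4 = 99/7

99/7 dollars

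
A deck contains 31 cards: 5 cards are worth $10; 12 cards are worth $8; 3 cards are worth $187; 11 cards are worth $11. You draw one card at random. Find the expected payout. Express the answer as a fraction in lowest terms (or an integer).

E[payout] = (5/31)·10 + (12/31)·8 + (3/31)·187 + (11/31)·11 = 828/31

828/31 dollars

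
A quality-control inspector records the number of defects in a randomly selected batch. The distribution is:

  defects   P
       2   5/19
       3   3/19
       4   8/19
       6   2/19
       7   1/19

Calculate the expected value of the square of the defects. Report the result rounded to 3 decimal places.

15.579

E[X²] = (5/19)·4 + (3/19)·9 + (8/19)·16 + (2/19)·36 + (1/19)·49
     = 296/19 ≈ 15.579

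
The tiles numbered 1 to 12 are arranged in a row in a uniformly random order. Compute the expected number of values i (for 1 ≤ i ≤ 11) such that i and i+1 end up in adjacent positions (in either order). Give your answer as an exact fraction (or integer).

For each i ∈ {1,…,11}, let Xᵢ = 1 if i and i+1 are adjacent. P(Xᵢ=1) = 2·(12−1)!/12! = 2/12.
By linearity, E[ΣXᵢ] = (11)·(2/12) = 11/6.

11/6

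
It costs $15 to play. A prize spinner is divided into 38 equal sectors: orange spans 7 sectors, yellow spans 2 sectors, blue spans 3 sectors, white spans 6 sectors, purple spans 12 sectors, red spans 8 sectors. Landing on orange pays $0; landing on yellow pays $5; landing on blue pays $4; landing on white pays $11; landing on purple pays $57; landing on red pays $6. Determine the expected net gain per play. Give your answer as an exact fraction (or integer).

E[payout] = (7/38)·0 + (2/38)·5 + (3/38)·4 + (6/38)·11 + (12/38)·57 + (8/38)·6 = 410/19
Expected profit = 410/19 − 15 = 125/19

125/19 dollars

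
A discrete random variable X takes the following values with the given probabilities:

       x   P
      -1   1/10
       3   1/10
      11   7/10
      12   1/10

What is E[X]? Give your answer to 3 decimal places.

9.100

E[X] = (1/10)·(-1) + (1/10)·3 + (7/10)·11 + (1/10)·12
     = 91/10 ≈ 9.100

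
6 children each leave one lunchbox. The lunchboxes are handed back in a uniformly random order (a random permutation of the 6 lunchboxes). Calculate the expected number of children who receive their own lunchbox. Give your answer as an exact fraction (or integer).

1

Let Xᵢ = 1 if person i gets their own lunchbox. For each i, P(Xᵢ=1) = 1/6.
By linearity of expectation, E[X₁+…+X_6] = 6·(1/6) = 1.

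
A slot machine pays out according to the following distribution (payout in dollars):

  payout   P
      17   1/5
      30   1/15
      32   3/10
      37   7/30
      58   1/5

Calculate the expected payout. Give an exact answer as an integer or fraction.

E[X] = (1/5)·17 + (1/15)·30 + (3/10)·32 + (7/30)·37 + (1/5)·58
     = 1057/30

1057/30 dollars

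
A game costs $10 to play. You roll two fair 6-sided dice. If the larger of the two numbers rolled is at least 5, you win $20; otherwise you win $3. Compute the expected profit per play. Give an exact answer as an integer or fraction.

E[payout] = (4/9)·3 + (5/9)·20 = 112/9
Expected profit = 112/9 − 10 = 22/9

22/9 dollars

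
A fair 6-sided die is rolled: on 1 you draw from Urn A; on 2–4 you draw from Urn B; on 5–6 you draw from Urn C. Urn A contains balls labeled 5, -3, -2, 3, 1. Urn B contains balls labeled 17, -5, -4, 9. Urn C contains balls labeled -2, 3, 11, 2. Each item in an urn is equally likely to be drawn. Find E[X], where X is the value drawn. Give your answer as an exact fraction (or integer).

137/40

E[X | Urn A] = (5 − 3 − 2 + 3 + 1)/5 = 4/5
E[X | Urn B] = (17 − 5 − 4 + 9)/4 = 17/4
E[X | Urn C] = (-2 + 3 + 11 + 2)/4 = 7/2
E[X] = (1/6)·4/5 + (1/2)·17/4 + (1/3)·7/2 = 137/40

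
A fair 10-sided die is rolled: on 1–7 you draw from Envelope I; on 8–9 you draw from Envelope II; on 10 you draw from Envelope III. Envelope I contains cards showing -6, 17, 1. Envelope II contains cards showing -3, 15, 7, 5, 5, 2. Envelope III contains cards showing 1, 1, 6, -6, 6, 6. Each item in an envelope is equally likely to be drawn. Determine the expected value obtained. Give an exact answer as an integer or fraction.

61/15

E[X | Envelope I] = (-6 + 17 + 1)/3 = 4
E[X | Envelope II] = (-3 + 15 + 7 + 5 + 5 + 2)/6 = 31/6
E[X | Envelope III] = (1 + 1 + 6 − 6 + 6 + 6)/6 = 7/3
E[X] = (7/10)·4 + (1/5)·31/6 + (1/10)·7/3 = 61/15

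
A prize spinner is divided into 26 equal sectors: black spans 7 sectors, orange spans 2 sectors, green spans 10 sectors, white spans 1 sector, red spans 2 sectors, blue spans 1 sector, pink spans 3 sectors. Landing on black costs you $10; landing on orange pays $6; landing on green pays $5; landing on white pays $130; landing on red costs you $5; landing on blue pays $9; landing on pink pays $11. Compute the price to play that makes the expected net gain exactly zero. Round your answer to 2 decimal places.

$5.92

E[payout] = (7/26)·(-10) + (2/26)·6 + (10/26)·5 + (1/26)·130 + (2/26)·(-5) + (1/26)·9 + (3/26)·11 = 77/13
Fair fee = E[payout] = 77/13 ≈ $5.92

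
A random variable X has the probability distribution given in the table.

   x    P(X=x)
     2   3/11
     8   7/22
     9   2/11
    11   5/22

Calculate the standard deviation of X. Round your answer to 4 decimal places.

3.3835

E[X] = 159/22, E[X²] = 1401/22
Var(X) = E[X²] − (E[X])² = 1401/22 − 25281/484 = 5541/484
SD(X) = √(5541/484) ≈ 3.3835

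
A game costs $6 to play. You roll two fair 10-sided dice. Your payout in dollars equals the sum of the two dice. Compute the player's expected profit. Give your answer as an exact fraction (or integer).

$5

Distribution of the sum of the two dice: 2 w.p. 1/100, 3 w.p. 1/50, 4 w.p. 3/100, 5 w.p. 1/25, 6 w.p. 1/20, 7 w.p. 3/50, …
E[payout] = (1/100)·2 + (1/50)·3 + (3/100)·4 + (1/25)·5 + (1/20)·6 + (3/50)·7 + (7/100)·8 + (2/25)·9 + (9/100)·10 + (1/10)·11 + (9/100)·12 + (2/25)·13 + (7/100)·14 + (3/50)·15 + (1/20)·16 + (1/25)·17 + (3/100)·18 + (1/50)·19 + (1/100)·20 = 11
Expected profit = 11 − 6 = 5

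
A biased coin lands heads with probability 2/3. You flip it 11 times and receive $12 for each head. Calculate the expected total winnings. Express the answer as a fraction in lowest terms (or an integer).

E[#heads] = 11·2/3 = 22/3 (linearity over flips).
E[winnings] = 12·22/3 = 88.

$88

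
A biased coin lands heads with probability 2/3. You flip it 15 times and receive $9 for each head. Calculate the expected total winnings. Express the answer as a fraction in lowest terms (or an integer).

E[#heads] = 15·2/3 = 10 (linearity over flips).
E[winnings] = 9·10 = 90.

$90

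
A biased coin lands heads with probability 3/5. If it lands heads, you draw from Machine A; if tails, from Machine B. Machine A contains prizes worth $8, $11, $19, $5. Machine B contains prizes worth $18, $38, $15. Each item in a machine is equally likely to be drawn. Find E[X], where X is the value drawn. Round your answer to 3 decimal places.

E[X | Machine A] = (8 + 11 + 19 + 5)/4 = 43/4
E[X | Machine B] = (18 + 38 + 15)/3 = 71/3
E[X] = (3/5)·43/4 + (2/5)·71/3 = 191/12 ≈ 15.917

$15.917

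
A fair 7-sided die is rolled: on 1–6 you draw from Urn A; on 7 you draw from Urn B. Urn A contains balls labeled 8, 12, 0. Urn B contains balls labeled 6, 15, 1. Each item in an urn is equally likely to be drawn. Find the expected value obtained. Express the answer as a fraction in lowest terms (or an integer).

E[X | Urn A] = (8 + 12 + 0)/3 = 20/3
E[X | Urn B] = (6 + 15 + 1)/3 = 22/3
E[X] = (6/7)·20/3 + (1/7)·22/3 = 142/21

142/21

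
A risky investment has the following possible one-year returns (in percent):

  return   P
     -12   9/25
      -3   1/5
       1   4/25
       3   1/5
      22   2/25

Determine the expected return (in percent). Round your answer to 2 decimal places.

-2.40

E[X] = (9/25)·(-12) + (1/5)·(-3) + (4/25)·1 + (1/5)·3 + (2/25)·22
     = -12/5 ≈ -2.40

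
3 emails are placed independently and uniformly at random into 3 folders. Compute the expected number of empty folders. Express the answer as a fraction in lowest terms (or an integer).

Let Xⱼ=1 if folder j is empty. P(Xⱼ=1) = ((3-1)/3)^3 = 8/27.
By linearity, E[#empty] = 3·8/27 = 8/9.

8/9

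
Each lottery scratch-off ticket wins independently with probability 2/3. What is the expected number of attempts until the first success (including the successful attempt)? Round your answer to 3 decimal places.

1.500

For a geometric distribution, E[trials] = 1/p = 1/(2/3) = 3/2.
≈ 1.500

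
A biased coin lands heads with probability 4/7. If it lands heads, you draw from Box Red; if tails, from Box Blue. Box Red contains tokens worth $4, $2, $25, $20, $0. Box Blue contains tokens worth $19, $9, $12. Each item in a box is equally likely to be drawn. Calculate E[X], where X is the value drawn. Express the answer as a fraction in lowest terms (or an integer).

E[X | Box Red] = (4 + 2 + 25 + 20 + 0)/5 = 51/5
E[X | Box Blue] = (19 + 9 + 12)/3 = 40/3
E[X] = (4/7)·51/5 + (3/7)·40/3 = 404/35

404/35 dollars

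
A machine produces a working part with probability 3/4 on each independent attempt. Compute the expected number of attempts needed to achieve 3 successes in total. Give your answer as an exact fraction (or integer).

By linearity (sum of 3 independent geometric waits), E[trials] = 3/p = 3/(3/4) = 4.

4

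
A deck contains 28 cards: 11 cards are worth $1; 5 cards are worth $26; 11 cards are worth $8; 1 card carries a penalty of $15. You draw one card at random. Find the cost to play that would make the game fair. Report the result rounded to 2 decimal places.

E[payout] = (11/28)·1 + (5/28)·26 + (11/28)·8 + (1/28)·(-15) = 107/14
Fair fee = E[payout] = 107/14 ≈ $7.64

$7.64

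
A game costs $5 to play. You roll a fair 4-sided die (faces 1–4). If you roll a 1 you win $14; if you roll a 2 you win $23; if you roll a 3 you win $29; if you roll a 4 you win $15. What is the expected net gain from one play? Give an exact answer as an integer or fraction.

E[payout] = (1/4)·14 + (1/4)·15 + (1/4)·23 + (1/4)·29 = 81/4
Expected profit = 81/4 − 5 = 61/4

61/4 dollars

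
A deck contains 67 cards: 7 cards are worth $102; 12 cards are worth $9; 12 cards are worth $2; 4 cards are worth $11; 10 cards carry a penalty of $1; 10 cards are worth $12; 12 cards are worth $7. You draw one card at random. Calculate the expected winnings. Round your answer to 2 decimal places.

E[payout] = (7/67)·102 + (12/67)·9 + (12/67)·2 + (4/67)·11 + (10/67)·(-1) + (10/67)·12 + (12/67)·7 = 1084/67
≈ $16.18

$16.18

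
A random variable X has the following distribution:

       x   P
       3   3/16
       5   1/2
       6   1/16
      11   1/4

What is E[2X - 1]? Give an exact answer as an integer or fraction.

91/8

E[2x-1] = (3/16)·5 + (1/2)·9 + (1/16)·11 + (1/4)·21
     = 91/8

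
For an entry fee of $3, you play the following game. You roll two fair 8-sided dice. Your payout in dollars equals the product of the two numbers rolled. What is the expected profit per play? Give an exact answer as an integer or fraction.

69/4 dollars

Distribution of the product of the two numbers rolled: 1 w.p. 1/64, 2 w.p. 1/32, 3 w.p. 1/32, 4 w.p. 3/64, 5 w.p. 1/32, 6 w.p. 1/16, …
E[payout] = (1/64)·1 + (1/32)·2 + (1/32)·3 + (3/64)·4 + (1/32)·5 + (1/16)·6 + (1/32)·7 + (1/16)·8 + (1/64)·9 + (1/32)·10 + (1/16)·12 + (1/32)·14 + (1/32)·15 + (3/64)·16 + (1/32)·18 + (1/32)·20 + (1/32)·21 + (1/16)·24 + (1/64)·25 + (1/32)·28 + (1/32)·30 + (1/32)·32 + (1/32)·35 + (1/64)·36 + (1/32)·40 + (1/32)·42 + (1/32)·48 + (1/64)·49 + (1/32)·56 + (1/64)·64 = 81/4
Expected profit = 81/4 − 3 = 69/4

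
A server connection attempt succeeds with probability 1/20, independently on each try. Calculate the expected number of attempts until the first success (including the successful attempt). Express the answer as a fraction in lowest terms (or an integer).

For a geometric distribution, E[trials] = 1/p = 1/(1/20) = 20.

20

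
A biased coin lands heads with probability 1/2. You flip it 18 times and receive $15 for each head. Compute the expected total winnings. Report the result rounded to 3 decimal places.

E[#heads] = 18·1/2 = 9 (linearity over flips).
E[winnings] = 15·9 = 135.
≈ 135.000

$135.000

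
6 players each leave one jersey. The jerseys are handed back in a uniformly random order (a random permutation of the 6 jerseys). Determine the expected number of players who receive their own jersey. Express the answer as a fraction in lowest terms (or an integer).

1

Let Xᵢ = 1 if person i gets their own jersey. For each i, P(Xᵢ=1) = 1/6.
By linearity of expectation, E[X₁+…+X_6] = 6·(1/6) = 1.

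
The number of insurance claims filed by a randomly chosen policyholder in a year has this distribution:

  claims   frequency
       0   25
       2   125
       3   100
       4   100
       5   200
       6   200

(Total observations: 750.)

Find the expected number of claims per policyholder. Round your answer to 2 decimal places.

4.20

Total = 750, so P(claims=0) = 25/750, etc.
E[X] = (1/30)·0 + (1/6)·2 + (2/15)·3 + (2/15)·4 + (4/15)·5 + (4/15)·6
     = 21/5 ≈ 4.20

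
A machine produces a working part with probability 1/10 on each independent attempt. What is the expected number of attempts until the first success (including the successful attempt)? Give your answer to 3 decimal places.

10.000

For a geometric distribution, E[trials] = 1/p = 1/(1/10) = 10.
≈ 10.000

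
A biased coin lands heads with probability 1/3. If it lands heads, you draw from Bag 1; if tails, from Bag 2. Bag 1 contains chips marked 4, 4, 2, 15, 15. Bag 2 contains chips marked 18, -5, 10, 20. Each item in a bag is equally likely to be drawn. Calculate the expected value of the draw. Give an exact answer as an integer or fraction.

59/6

E[X | Bag 1] = (4 + 4 + 2 + 15 + 15)/5 = 8
E[X | Bag 2] = (18 − 5 + 10 + 20)/4 = 43/4
E[X] = (1/3)·8 + (2/3)·43/4 = 59/6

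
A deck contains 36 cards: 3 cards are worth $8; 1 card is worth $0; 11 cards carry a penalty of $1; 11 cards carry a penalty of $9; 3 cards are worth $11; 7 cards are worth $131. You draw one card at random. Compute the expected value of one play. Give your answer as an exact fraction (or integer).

E[payout] = (3/36)·8 + (1/36)·0 + (11/36)·(-1) + (11/36)·(-9) + (3/36)·11 + (7/36)·131 = 24

$24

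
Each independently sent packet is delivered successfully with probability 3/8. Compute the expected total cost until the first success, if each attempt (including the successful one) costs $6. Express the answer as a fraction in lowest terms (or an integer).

$16

E[#attempts] = 1/p = 8/3; E[cost] = 6·8/3 = 16.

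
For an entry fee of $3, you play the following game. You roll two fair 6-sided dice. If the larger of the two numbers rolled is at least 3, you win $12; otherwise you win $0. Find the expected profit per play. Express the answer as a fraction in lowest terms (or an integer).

E[payout] = (1/9)·0 + (8/9)·12 = 32/3
Expected profit = 32/3 − 3 = 23/3

23/3 dollars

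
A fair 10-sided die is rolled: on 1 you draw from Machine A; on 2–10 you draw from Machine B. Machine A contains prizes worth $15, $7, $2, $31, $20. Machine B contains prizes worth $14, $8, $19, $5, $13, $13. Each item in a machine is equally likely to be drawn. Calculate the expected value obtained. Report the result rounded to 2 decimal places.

$12.30

E[X | Machine A] = (15 + 7 + 2 + 31 + 20)/5 = 15
E[X | Machine B] = (14 + 8 + 19 + 5 + 13 + 13)/6 = 12
E[X] = (1/10)·15 + (9/10)·12 = 123/10 ≈ 12.30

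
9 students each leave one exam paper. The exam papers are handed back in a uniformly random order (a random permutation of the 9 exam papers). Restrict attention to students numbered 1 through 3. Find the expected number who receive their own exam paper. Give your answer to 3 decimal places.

0.333

Let Xᵢ = 1 if person i gets their own exam paper. For each i, P(Xᵢ=1) = 1/9.
By linearity of expectation, E[X₁+…+X_3] = 3·(1/9) = 1/3.
≈ 0.333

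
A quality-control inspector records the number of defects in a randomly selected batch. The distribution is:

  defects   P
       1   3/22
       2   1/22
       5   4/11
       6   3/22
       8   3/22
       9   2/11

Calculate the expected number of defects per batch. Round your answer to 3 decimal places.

E[X] = (3/22)·1 + (1/22)·2 + (4/11)·5 + (3/22)·6 + (3/22)·8 + (2/11)·9
     = 123/22 ≈ 5.591

5.591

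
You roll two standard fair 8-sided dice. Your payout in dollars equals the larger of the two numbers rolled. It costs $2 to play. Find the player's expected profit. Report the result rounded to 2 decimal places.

Distribution of the larger of the two numbers rolled: 1 w.p. 1/64, 2 w.p. 3/64, 3 w.p. 5/64, 4 w.p. 7/64, 5 w.p. 9/64, 6 w.p. 11/64, …
E[payout] = (1/64)·1 + (3/64)·2 + (5/64)·3 + (7/64)·4 + (9/64)·5 + (11/64)·6 + (13/64)·7 + (15/64)·8 = 93/16
Expected profit = 93/16 − 2 = 61/16 ≈ $3.81

$3.81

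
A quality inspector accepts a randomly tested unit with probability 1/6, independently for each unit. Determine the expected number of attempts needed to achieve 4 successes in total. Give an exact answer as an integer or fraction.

By linearity (sum of 4 independent geometric waits), E[trials] = 4/p = 4/(1/6) = 24.

24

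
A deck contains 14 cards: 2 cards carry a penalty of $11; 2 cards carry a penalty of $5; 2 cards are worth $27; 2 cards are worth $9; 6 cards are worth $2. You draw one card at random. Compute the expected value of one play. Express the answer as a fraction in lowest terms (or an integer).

26/7 dollars

E[payout] = (2/14)·(-11) + (2/14)·(-5) + (2/14)·27 + (2/14)·9 + (6/14)·2 = 26/7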